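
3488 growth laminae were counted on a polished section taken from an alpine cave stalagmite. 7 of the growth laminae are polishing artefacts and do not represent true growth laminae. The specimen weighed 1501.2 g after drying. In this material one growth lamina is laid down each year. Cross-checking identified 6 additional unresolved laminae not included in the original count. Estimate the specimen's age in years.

3487 years

After corrections the count is 3488 − 7 + 6 = 3487 growth laminae.
At one growth lamina per year, that is 3487 years.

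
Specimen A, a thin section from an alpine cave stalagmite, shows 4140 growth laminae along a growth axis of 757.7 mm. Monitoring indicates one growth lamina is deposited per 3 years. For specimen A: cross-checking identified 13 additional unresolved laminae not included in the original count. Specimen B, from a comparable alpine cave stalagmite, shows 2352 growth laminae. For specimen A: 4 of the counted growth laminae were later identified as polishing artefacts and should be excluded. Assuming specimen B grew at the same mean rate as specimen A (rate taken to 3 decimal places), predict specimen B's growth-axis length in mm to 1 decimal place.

Specimen A: correcting the raw count gives 4140 − 4 + 13 = 4149 true growth laminae.
Specimen A: 4149 growth laminae at 3 years each span 4149 × 3 = 12447 years.
A: Extension rate ≈ 757.7 / 12447 = 0.061 mm/yr.
Specimen B: at 3 years per growth lamina, 2352 × 3 = 7056 years. For B, 0.061 mm/year × 7056 years = 430.4 mm.

430.4 mm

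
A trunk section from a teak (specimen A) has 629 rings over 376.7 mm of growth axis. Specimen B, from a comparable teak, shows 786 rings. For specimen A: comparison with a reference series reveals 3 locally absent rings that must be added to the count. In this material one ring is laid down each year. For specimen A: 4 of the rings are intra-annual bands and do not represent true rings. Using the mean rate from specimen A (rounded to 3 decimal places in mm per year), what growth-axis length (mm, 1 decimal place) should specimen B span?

Specimen A: adjusted count: 629 − 4 + 3 = 628 rings.
A: Extension rate ≈ 376.7 / 628 = 0.600 mm/yr.
For B, 0.600 mm/year × 786 years = 471.6 mm.

471.6 mm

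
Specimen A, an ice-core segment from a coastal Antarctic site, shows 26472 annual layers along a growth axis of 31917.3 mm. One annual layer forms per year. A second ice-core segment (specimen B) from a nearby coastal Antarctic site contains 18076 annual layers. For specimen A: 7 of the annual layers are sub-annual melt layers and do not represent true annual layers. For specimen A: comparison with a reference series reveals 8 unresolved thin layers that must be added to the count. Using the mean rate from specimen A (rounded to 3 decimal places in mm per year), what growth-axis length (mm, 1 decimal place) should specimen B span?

Specimen A: true annual layer count = 26472 − 7 + 8 = 26473.
A: 31917.3 mm over 26473 years gives 31917.3 / 26473 ≈ 1.206 mm/year.
B's length ≈ 1.206 × 18076 = 21799.7 mm.

21799.7 mm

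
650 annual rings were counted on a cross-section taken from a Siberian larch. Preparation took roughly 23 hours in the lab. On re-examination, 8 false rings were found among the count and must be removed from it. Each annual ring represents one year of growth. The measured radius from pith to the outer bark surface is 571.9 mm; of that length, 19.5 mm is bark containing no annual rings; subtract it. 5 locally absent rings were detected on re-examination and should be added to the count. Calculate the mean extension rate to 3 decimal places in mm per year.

0.854 mm per year

Correcting the raw count gives 650 − 8 + 5 = 647 true annual rings.
Net length = 571.9 − 19.5 = 552.4 mm.
Extension rate ≈ 552.4 / 647 = 0.854 mm per year.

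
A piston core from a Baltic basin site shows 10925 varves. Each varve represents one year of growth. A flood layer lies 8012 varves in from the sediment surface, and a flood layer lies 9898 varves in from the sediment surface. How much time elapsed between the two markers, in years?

1886 years

Separation: 9898 − 8012 = 1886 varves.
One varve per year makes the interval 1886 years.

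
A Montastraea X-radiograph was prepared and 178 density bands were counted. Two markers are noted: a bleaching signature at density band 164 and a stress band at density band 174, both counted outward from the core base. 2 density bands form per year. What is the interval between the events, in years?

Separation: 174 − 164 = 10 density bands.
Dividing by 2 density bands per year: 10 / 2 = 5 years.

5 years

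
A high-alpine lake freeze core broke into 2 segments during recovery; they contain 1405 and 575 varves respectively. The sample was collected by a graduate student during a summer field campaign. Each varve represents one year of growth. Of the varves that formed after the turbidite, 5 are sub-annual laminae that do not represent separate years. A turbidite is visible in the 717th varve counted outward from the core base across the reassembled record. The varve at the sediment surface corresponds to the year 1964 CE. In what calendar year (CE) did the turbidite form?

Total varves = 1405 + 575 = 1980.
1980 − 717 = 1263 varves lie beyond the turbidite toward the sediment surface.
Removing the 5 false varves leaves 1263 − 5 = 1258 true varves beyond the turbidite.
Counting back 1258 years from 1964 CE places the turbidite in 1964 − 1258 = 706 CE.

706 CE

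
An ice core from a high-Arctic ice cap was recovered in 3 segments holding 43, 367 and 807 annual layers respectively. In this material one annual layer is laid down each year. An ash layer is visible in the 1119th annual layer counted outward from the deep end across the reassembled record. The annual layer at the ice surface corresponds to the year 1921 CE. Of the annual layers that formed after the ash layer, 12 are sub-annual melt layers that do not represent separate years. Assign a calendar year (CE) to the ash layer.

1835 CE

Total annual layers = 43 + 367 + 807 = 1217.
1217 − 1119 = 98 annual layers lie beyond the ash layer toward the ice surface.
Removing the 12 false annual layers leaves 98 − 12 = 86 true annual layers beyond the ash layer.
1921 − 86 = 1835 CE.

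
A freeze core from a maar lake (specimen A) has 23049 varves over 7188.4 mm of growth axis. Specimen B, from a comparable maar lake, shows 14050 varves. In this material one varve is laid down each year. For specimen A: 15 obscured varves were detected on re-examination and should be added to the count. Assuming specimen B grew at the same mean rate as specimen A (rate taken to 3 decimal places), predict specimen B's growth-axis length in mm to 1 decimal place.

4383.6 mm

Specimen A: after corrections the count is 23049 + 15 = 23064 varves.
A: Mean rate = 7188.4 mm / 23064 years ≈ 0.312 mm/year.
For B, 0.312 mm/year × 14050 years = 4383.6 mm.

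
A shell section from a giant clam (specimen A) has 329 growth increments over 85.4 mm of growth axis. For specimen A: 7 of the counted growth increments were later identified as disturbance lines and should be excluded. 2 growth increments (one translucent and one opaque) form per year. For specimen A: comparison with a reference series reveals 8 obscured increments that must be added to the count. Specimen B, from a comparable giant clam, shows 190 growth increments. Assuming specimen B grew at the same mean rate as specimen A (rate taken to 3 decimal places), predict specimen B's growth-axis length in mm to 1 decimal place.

49.2 mm

Specimen A: correcting the raw count gives 329 − 7 + 8 = 330 true growth increments.
Specimen A: 330 growth increments at 2 per year is 330 / 2 = 165 years.
A: Extension rate ≈ 85.4 / 165 = 0.518 mm/year.
Specimen B: with 2 growth increments per year, 190 / 2 = 95 years. B's length ≈ 0.518 × 95 = 49.2 mm.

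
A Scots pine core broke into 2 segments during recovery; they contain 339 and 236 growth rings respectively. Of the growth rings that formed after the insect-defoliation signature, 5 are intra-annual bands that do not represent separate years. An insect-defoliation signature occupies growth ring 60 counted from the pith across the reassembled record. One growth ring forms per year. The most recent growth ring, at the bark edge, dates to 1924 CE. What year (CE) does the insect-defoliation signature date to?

Total growth rings = 339 + 236 = 575.
The insect-defoliation signature sits at growth ring 60 from the pith, so 575 − 60 = 515 growth rings formed after it.
Removing the 5 false growth rings leaves 515 − 5 = 510 true growth rings beyond the insect-defoliation signature.
The growth ring at the bark edge is 1924 CE, so the insect-defoliation signature dates to 1924 − 510 = 1414 CE.

1414 CE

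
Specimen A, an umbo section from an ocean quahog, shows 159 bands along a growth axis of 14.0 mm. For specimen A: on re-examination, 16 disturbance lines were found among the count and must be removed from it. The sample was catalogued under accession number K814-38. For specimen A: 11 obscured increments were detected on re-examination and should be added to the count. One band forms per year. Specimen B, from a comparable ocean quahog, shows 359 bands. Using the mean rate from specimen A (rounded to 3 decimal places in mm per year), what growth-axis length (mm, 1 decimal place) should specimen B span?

Specimen A: after corrections the count is 159 − 16 + 11 = 154 bands.
A: 14.0 mm over 154 years gives 14.0 / 154 ≈ 0.091 mm per year.
For B, 0.091 mm/year × 359 years = 32.7 mm.

32.7 mm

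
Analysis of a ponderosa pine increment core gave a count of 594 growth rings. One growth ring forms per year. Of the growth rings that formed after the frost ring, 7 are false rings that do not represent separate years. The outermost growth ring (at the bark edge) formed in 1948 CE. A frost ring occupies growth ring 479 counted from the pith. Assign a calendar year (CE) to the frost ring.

1840 CE

Between growth ring 479 and the bark edge there are 594 − 479 = 115 growth rings.
Removing the 7 false growth rings leaves 115 − 7 = 108 true growth rings beyond the frost ring.
Counting back 108 years from 1948 CE places the frost ring in 1948 − 108 = 1840 CE.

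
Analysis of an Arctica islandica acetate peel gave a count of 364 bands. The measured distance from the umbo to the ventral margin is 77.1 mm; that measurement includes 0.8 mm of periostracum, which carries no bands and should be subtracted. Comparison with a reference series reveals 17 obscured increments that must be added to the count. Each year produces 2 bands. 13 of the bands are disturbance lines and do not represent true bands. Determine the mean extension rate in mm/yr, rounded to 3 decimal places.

0.415 mm/yr

True band count = 364 − 13 + 17 = 368.
368 bands at 2 per year is 368 / 2 = 184 years.
Removing the 0.8 mm offcut leaves 77.1 − 0.8 = 76.3 mm.
Mean rate = 76.3 mm / 184 years ≈ 0.415 mm/yr.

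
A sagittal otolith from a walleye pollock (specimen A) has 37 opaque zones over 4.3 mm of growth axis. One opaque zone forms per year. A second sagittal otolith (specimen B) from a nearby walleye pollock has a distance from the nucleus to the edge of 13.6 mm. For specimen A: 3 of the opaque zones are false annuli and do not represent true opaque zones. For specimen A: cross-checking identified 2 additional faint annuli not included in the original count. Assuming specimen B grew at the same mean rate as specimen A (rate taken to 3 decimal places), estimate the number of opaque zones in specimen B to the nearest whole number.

114 opaque zones

Specimen A: correcting the raw count gives 37 − 3 + 2 = 36 true opaque zones.
A: Extension rate ≈ 4.3 / 36 = 0.119 mm/year.
For B, 13.6 / 0.119 = 114.29 years ≈ 114 opaque zones.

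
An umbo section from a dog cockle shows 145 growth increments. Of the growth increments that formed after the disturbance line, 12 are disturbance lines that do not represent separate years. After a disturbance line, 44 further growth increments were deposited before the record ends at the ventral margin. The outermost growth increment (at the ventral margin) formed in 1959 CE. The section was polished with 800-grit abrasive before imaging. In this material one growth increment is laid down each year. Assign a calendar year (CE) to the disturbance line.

44 growth increments post-date the disturbance line.
Removing the 12 false growth increments leaves 44 − 12 = 32 true growth increments beyond the disturbance line.
Counting back 32 years from 1959 CE places the disturbance line in 1959 − 32 = 1927 CE.

1927 CE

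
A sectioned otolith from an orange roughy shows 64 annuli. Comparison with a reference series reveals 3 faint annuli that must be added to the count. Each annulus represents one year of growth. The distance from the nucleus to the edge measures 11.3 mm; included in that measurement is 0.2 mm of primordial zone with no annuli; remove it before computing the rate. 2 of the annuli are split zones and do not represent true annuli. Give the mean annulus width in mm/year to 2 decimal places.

0.17 mm/year

After corrections the count is 64 − 2 + 3 = 65 annuli.
Net length = 11.3 − 0.2 = 11.1 mm.
11.1 mm over 65 years gives 11.1 / 65 ≈ 0.17 mm/year.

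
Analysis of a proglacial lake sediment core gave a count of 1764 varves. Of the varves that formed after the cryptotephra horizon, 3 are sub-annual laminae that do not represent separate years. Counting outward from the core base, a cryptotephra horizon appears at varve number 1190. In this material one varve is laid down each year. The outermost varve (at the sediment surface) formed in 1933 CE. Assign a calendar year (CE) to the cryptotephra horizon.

1764 − 1190 = 574 varves lie beyond the cryptotephra horizon toward the sediment surface.
Excluding 3 false varves: 574 − 3 = 571.
The varve at the sediment surface is 1933 CE, so the cryptotephra horizon dates to 1933 − 571 = 1362 CE.

1362 CE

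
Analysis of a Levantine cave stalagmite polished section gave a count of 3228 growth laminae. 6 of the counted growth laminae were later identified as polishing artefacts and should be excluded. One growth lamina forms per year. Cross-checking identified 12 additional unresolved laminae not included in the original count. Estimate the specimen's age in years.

Correcting the raw count gives 3228 − 6 + 12 = 3234 true growth laminae.
With a one-to-one growth lamina periodicity this is 3234 years.

3234 years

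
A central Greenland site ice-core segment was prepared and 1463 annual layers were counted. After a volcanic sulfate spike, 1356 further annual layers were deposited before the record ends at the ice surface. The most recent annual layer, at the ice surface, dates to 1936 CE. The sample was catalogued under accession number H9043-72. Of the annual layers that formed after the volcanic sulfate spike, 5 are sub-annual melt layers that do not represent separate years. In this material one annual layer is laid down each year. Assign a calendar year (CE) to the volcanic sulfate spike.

585 CE

1356 annual layers post-date the volcanic sulfate spike.
Excluding 5 false annual layers: 1356 − 5 = 1351.
The annual layer at the ice surface is 1936 CE, so the volcanic sulfate spike dates to 1936 − 1351 = 585 CE.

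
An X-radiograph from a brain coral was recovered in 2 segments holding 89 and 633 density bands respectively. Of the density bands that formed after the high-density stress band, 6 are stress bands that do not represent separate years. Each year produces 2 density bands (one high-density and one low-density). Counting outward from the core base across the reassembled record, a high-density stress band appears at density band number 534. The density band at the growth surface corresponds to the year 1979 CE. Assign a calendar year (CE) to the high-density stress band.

1888 CE

Total density bands = 89 + 633 = 722.
722 − 534 = 188 density bands lie beyond the high-density stress band toward the growth surface.
Excluding 6 false density bands: 188 − 6 = 182.
Dividing by 2 density bands per year: 182 / 2 = 91 years.
1979 − 91 = 1888 CE.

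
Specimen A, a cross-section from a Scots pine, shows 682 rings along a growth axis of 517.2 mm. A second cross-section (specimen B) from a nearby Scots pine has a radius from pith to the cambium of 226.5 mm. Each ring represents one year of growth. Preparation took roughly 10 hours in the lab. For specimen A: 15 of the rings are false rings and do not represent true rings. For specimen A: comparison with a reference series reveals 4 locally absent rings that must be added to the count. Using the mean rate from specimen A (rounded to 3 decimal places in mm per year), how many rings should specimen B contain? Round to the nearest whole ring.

Specimen A: true ring count = 682 − 15 + 4 = 671.
A: 517.2 mm over 671 years gives 517.2 / 671 ≈ 0.771 mm/year.
For B, 226.5 / 0.771 = 293.77 years ≈ 294 rings.

294 rings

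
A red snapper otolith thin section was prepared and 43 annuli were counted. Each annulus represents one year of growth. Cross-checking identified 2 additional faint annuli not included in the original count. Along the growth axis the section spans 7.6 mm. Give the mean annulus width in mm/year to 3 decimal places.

Adjusted count: 43 + 2 = 45 annuli.
7.6 mm over 45 years gives 7.6 / 45 ≈ 0.169 mm/year.

0.169 mm/year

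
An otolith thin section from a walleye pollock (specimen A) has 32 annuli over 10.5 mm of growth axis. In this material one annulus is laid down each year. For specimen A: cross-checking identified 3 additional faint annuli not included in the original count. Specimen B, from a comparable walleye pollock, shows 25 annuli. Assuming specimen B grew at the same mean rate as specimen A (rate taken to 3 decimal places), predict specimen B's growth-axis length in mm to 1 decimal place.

7.5 mm

Specimen A: correcting the raw count gives 32 + 3 = 35 true annuli.
A: 10.5 mm over 35 years gives 10.5 / 35 ≈ 0.300 mm per year.
Length of B = 0.300 × 25 = 7.5 mm.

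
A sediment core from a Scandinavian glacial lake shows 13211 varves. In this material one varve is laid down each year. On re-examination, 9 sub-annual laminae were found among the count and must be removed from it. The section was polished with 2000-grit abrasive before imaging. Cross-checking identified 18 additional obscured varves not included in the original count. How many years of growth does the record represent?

13220 years

After corrections the count is 13211 − 9 + 18 = 13220 varves.
At one varve per year, that is 13220 years.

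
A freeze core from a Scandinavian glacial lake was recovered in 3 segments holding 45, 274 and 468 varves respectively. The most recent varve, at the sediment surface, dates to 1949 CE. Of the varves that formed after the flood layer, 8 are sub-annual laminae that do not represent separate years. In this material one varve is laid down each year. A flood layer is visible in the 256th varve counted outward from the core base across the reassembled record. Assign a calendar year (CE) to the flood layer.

1426 CE

Total varves = 45 + 274 + 468 = 787.
787 − 256 = 531 varves lie beyond the flood layer toward the sediment surface.
531 − 8 false = 523 true varves after the flood layer.
The varve at the sediment surface is 1949 CE, so the flood layer dates to 1949 − 523 = 1426 CE.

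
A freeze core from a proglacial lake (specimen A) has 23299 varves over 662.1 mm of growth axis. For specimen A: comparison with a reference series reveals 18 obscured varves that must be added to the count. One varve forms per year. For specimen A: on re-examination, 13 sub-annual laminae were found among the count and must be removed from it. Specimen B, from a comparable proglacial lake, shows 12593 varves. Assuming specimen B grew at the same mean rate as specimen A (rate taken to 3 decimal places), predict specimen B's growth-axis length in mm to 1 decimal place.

Specimen A: correcting the raw count gives 23299 − 13 + 18 = 23304 true varves.
A: 662.1 mm over 23304 years gives 662.1 / 23304 ≈ 0.028 mm per year.
B's length ≈ 0.028 × 12593 = 352.6 mm.

352.6 mm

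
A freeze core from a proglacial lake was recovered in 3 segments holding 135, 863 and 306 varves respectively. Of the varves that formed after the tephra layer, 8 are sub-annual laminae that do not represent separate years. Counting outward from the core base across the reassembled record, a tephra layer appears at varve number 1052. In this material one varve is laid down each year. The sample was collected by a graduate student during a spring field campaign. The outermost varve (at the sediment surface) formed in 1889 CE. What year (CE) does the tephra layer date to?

1645 CE

Total varves = 135 + 863 + 306 = 1304.
Between varve 1052 and the sediment surface there are 1304 − 1052 = 252 varves.
Excluding 8 false varves: 252 − 8 = 244.
Counting back 244 years from 1889 CE places the tephra layer in 1889 − 244 = 1645 CE.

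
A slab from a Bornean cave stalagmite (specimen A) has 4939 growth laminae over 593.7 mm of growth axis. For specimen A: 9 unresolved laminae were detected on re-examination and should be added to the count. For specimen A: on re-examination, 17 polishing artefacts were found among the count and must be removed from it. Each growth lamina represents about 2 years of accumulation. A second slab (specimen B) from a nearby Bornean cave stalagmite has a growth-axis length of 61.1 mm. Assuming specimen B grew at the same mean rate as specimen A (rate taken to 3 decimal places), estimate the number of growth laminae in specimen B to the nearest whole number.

509 growth laminae

Specimen A: after corrections the count is 4939 − 17 + 9 = 4931 growth laminae.
Specimen A: multiplying by 2 years per growth lamina: 4931 × 2 = 9862 years.
A: Extension rate ≈ 593.7 / 9862 = 0.060 mm per year.
Specimen B: 61.1 mm / 0.060 mm per year = 1018.33 years; at 2 years per growth lamina that is 1018.33 / 2 ≈ 509 growth laminae.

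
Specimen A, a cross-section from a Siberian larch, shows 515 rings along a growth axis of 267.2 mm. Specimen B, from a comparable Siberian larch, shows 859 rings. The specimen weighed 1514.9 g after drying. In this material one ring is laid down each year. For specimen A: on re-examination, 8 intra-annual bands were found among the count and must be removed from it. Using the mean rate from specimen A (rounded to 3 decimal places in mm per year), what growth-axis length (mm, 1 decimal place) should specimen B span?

452.7 mm

Specimen A: adjusted count: 515 − 8 = 507 rings.
A: Mean rate = 267.2 mm / 507 years ≈ 0.527 mm/yr.
B's length ≈ 0.527 × 859 = 452.7 mm.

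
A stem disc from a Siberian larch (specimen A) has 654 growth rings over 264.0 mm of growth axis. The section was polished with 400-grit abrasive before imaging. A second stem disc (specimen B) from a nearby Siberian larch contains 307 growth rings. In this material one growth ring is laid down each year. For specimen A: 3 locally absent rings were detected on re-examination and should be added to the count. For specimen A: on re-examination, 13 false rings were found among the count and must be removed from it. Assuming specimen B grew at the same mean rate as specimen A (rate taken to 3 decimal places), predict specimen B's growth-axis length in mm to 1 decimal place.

Specimen A: correcting the raw count gives 654 − 13 + 3 = 644 true growth rings.
A: Extension rate ≈ 264.0 / 644 = 0.410 mm per year.
For B, 0.410 mm/year × 307 years = 125.9 mm.

125.9 mm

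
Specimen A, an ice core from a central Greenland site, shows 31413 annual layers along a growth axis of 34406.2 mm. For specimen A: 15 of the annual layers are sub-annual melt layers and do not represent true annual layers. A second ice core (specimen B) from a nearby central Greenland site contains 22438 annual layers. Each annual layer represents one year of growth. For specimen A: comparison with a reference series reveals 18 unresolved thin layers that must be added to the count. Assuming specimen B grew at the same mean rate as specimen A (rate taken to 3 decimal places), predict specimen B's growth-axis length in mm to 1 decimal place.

24569.6 mm

Specimen A: correcting the raw count gives 31413 − 15 + 18 = 31416 true annual layers.
A: 34406.2 mm over 31416 years gives 34406.2 / 31416 ≈ 1.095 mm/year.
Length of B = 1.095 × 22438 = 24569.6 mm.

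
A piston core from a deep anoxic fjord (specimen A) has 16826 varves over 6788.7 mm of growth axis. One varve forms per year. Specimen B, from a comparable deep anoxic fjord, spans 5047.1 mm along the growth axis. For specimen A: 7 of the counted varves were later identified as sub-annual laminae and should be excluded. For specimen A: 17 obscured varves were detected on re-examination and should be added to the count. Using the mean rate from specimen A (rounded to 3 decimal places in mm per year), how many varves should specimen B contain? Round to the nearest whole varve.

12524 varves

Specimen A: adjusted count: 16826 − 7 + 17 = 16836 varves.
A: Extension rate ≈ 6788.7 / 16836 = 0.403 mm per year.
B spans 5047.1 / 0.403 = 12523.82 years ≈ 12524 varves.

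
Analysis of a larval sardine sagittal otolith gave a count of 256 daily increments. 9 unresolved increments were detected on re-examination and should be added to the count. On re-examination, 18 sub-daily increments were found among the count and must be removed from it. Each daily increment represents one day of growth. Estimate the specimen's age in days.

Adjusted count: 256 − 18 + 9 = 247 daily increments.
With a one-to-one daily increment periodicity this is 247 days.

247 days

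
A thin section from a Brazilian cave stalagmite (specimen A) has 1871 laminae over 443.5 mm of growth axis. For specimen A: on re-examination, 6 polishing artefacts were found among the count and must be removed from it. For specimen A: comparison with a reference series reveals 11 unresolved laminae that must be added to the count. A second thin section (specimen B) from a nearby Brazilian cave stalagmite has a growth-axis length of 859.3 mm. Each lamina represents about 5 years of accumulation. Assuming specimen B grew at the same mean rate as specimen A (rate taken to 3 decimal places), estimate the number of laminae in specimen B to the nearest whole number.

3657 laminae

Specimen A: true lamina count = 1871 − 6 + 11 = 1876.
Specimen A: multiplying by 5 years per lamina: 1876 × 5 = 9380 years.
A: 443.5 mm over 9380 years gives 443.5 / 9380 ≈ 0.047 mm per year.
For B, 859.3 / 0.047 = 18282.98 years; at 5 years per lamina that is 18282.98 / 5 ≈ 3657 laminae.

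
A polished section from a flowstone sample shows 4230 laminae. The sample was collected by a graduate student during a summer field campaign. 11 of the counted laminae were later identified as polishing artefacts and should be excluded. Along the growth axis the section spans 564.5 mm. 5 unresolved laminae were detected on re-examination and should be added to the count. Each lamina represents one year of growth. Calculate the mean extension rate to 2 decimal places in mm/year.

Correcting the raw count gives 4230 − 11 + 5 = 4224 true laminae.
564.5 mm over 4224 years gives 564.5 / 4224 ≈ 0.13 mm/year.

0.13 mm/year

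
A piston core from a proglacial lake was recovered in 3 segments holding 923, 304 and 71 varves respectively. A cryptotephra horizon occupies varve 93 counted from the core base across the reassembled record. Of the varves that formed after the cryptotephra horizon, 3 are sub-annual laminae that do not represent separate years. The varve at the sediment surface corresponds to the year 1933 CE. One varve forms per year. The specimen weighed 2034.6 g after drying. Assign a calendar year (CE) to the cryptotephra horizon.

731 CE

Total varves = 923 + 304 + 71 = 1298.
The cryptotephra horizon sits at varve 93 from the core base, so 1298 − 93 = 1205 varves formed after it.
1205 − 3 false = 1202 true varves after the cryptotephra horizon.
1933 − 1202 = 731 CE.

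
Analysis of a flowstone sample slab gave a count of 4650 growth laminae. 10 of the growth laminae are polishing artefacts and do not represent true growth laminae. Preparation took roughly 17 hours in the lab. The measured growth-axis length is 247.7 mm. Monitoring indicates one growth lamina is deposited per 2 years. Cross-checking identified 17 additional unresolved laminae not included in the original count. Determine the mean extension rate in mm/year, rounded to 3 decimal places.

0.027 mm/year

Adjusted count: 4650 − 10 + 17 = 4657 growth laminae.
Multiplying by 2 years per growth lamina: 4657 × 2 = 9314 years.
Extension rate ≈ 247.7 / 9314 = 0.027 mm/year.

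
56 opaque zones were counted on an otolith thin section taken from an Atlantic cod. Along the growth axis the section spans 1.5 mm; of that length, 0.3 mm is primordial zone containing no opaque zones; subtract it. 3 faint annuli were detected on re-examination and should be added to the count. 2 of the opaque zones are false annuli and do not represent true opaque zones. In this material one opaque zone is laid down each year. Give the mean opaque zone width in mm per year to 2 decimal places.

0.02 mm per year

After corrections the count is 56 − 2 + 3 = 57 opaque zones.
Removing the 0.3 mm offcut leaves 1.5 − 0.3 = 1.2 mm.
Mean rate = 1.2 mm / 57 years ≈ 0.02 mm per year.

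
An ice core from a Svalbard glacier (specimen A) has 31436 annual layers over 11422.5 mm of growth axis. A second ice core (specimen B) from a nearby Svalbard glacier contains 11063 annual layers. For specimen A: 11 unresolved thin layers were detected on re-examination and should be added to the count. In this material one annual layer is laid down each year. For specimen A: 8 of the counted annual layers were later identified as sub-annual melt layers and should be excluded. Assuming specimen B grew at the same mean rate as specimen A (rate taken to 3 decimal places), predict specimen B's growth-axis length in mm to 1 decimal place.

Specimen A: adjusted count: 31436 − 8 + 11 = 31439 annual layers.
A: Mean rate = 11422.5 mm / 31439 years ≈ 0.363 mm/yr.
B's length ≈ 0.363 × 11063 = 4015.9 mm.

4015.9 mm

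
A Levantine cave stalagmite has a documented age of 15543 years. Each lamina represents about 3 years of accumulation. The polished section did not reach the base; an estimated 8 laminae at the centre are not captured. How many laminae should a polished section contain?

At 3 years per lamina, 15543 / 3 = 5181 laminae are expected.
5181 − 8 missed = 5173 laminae expected in the prepared section.

5173 laminae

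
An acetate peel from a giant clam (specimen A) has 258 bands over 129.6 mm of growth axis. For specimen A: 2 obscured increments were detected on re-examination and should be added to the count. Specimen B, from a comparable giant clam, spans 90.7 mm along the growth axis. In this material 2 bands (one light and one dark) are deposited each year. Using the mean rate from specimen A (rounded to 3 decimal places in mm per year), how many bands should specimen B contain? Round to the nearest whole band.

Specimen A: adjusted count: 258 + 2 = 260 bands.
Specimen A: dividing by 2 bands per year: 260 / 2 = 130 years.
A: Extension rate ≈ 129.6 / 130 = 0.997 mm/year.
B spans 90.7 / 0.997 = 90.97 years; at 2 bands per year that is 90.97 × 2 ≈ 182 bands.

182 bands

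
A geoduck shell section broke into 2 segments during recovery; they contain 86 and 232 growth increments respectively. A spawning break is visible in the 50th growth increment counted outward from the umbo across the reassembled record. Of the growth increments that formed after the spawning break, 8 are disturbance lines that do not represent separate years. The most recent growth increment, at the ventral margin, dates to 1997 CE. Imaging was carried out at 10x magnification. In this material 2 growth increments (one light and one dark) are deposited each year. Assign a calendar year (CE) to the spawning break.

1867 CE

Total growth increments = 86 + 232 = 318.
The spawning break sits at growth increment 50 from the umbo, so 318 − 50 = 268 growth increments formed after it.
Removing the 8 false growth increments leaves 268 − 8 = 260 true growth increments beyond the spawning break.
Dividing by 2 growth increments per year: 260 / 2 = 130 years.
The growth increment at the ventral margin is 1997 CE, so the spawning break dates to 1997 − 130 = 1867 CE.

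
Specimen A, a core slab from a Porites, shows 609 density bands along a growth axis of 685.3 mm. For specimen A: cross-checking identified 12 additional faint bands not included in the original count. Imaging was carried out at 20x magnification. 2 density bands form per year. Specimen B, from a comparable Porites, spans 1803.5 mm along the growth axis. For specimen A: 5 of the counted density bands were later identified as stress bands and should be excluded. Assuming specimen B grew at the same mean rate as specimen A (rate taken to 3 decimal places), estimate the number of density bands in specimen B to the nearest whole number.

Specimen A: adjusted count: 609 − 5 + 12 = 616 density bands.
Specimen A: dividing by 2 density bands per year: 616 / 2 = 308 years.
A: 685.3 mm over 308 years gives 685.3 / 308 ≈ 2.225 mm/year.
For B, 1803.5 / 2.225 = 810.56 years; at 2 density bands per year that is 810.56 × 2 ≈ 1621 density bands.

1621 density bands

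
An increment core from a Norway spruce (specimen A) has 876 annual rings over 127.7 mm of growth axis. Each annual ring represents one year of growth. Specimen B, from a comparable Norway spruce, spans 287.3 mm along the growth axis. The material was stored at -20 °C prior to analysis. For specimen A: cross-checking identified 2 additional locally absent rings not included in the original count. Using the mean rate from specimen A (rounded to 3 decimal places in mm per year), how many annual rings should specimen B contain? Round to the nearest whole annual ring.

Specimen A: after corrections the count is 876 + 2 = 878 annual rings.
A: Extension rate ≈ 127.7 / 878 = 0.145 mm/yr.
For B, 287.3 / 0.145 = 1981.38 years ≈ 1981 annual rings.

1981 annual rings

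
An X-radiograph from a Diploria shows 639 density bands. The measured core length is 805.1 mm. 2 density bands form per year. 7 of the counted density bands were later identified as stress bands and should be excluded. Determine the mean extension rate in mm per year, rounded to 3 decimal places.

Adjusted count: 639 − 7 = 632 density bands.
With 2 density bands per year, 632 / 2 = 316 years.
Mean rate = 805.1 mm / 316 years ≈ 2.548 mm per year.

2.548 mm per year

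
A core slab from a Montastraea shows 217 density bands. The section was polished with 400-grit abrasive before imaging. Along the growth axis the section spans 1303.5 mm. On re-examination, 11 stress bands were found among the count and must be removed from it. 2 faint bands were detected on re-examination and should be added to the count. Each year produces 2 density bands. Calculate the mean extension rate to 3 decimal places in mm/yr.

12.534 mm/yr

Adjusted count: 217 − 11 + 2 = 208 density bands.
Dividing by 2 density bands per year: 208 / 2 = 104 years.
1303.5 mm over 104 years gives 1303.5 / 104 ≈ 12.534 mm/yr.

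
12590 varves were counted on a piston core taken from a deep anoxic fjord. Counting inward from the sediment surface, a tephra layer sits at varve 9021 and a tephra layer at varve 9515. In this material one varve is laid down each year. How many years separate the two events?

494 years

9515 − 9021 = 494 varves lie between the two events.
At one varve per year, 494 years elapsed between them.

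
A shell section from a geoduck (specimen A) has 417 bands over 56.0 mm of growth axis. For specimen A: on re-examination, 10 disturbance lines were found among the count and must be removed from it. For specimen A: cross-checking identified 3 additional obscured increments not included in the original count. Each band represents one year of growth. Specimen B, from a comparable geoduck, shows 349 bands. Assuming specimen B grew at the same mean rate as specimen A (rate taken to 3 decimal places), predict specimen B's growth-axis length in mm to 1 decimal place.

Specimen A: after corrections the count is 417 − 10 + 3 = 410 bands.
A: 56.0 mm over 410 years gives 56.0 / 410 ≈ 0.137 mm/yr.
B's length ≈ 0.137 × 349 = 47.8 mm.

47.8 mm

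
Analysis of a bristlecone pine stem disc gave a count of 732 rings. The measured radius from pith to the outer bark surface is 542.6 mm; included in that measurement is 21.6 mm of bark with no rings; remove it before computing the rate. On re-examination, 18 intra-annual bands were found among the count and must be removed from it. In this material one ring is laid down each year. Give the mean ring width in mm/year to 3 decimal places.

After corrections the count is 732 − 18 = 714 rings.
Net length = 542.6 − 21.6 = 521.0 mm.
Extension rate ≈ 521.0 / 714 = 0.730 mm/year.

0.730 mm/year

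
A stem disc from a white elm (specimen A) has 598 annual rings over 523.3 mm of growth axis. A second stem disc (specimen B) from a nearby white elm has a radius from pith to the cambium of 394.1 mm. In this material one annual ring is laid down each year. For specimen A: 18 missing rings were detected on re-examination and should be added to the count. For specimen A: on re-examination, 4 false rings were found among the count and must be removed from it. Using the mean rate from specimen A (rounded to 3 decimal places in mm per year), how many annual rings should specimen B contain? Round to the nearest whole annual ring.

Specimen A: true annual ring count = 598 − 4 + 18 = 612.
A: Mean rate = 523.3 mm / 612 years ≈ 0.855 mm/yr.
For B, 394.1 / 0.855 = 460.94 years ≈ 461 annual rings.

461 annual rings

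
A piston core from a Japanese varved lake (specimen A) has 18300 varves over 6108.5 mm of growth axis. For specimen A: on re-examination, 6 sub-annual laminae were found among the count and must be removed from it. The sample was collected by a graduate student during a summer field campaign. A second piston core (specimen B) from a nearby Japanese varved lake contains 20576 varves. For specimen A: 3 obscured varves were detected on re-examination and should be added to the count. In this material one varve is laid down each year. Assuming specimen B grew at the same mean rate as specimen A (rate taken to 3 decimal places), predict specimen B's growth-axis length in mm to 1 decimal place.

6872.4 mm

Specimen A: correcting the raw count gives 18300 − 6 + 3 = 18297 true varves.
A: Extension rate ≈ 6108.5 / 18297 = 0.334 mm per year.
For B, 0.334 mm/year × 20576 years = 6872.4 mm.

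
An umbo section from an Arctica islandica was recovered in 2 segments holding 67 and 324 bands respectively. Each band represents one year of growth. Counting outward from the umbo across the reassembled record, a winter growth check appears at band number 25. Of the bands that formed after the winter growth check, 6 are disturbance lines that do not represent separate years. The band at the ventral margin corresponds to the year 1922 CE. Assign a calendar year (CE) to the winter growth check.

Total bands = 67 + 324 = 391.
The winter growth check sits at band 25 from the umbo, so 391 − 25 = 366 bands formed after it.
366 − 6 false = 360 true bands after the winter growth check.
The band at the ventral margin is 1922 CE, so the winter growth check dates to 1922 − 360 = 1562 CE.

1562 CE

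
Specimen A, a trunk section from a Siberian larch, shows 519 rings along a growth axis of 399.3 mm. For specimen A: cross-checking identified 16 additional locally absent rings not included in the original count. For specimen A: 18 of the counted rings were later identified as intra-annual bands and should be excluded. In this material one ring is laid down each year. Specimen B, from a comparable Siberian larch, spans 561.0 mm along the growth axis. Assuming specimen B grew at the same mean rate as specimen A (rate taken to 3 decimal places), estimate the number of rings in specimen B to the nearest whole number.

727 rings

Specimen A: after corrections the count is 519 − 18 + 16 = 517 rings.
A: Mean rate = 399.3 mm / 517 years ≈ 0.772 mm/year.
For B, 561.0 / 0.772 = 726.68 years ≈ 727 rings.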